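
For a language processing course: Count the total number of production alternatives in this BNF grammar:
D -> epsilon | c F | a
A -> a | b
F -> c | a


Counting alternatives per rule:
  D: 3 alternative(s)
  A: 2 alternative(s)
  F: 2 alternative(s)
Sum: 3 + 2 + 2 = 7

7


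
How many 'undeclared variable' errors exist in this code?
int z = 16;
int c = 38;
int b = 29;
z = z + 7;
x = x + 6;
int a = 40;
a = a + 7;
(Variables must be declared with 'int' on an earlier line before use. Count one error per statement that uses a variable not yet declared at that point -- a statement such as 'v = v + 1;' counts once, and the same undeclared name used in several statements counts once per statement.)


Scanning code line by line:
  Line 1: declare 'z' -> declared = ['z']
  Line 2: declare 'c' -> declared = ['c', 'z']
  Line 3: declare 'b' -> declared = ['b', 'c', 'z']
  Line 4: use 'z' -> OK (declared)
  Line 5: use 'x' -> ERROR (undeclared)
  Line 6: declare 'a' -> declared = ['a', 'b', 'c', 'z']
  Line 7: use 'a' -> OK (declared)
Total undeclared variable errors: 1

1


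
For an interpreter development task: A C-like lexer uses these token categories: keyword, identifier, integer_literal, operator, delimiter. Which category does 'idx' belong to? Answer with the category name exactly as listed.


Token: 'idx'
Checking categories:
  identifier: YES
  integer_literal: no
  operator: no
  keyword: no
  delimiter: no
Category: identifier

identifier


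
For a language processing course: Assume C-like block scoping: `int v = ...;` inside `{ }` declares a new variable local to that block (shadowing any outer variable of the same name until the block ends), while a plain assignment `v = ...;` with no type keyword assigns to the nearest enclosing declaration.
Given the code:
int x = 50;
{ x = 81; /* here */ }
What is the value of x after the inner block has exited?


Analyzing scoping rules:
Outer scope: declares x = 50
Inner block: 'x = 81;' has no type keyword, so it is an assignment to the outer x (no shadowing)
The assignment changed the outer variable itself, so the new value persists after the block -> 81
Result: 81

81


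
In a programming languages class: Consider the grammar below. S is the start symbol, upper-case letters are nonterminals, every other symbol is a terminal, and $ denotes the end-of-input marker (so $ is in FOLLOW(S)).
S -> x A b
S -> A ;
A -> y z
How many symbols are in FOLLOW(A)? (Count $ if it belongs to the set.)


S is the start symbol and does not occur in any rule body, so FOLLOW(S) = {$}.
Examining every occurrence of A in a rule body:
  S -> x A b : A is followed by terminal 'b' -> add 'b'
  S -> A ; : A is followed by terminal ';' -> add ';'
  A -> y z : A does not occur in the body -> contributes nothing
FOLLOW(A) = {;, b}
Count: 2

2


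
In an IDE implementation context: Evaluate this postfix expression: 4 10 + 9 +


Processing tokens left to right:
Push 4, Push 10
Pop 4 and 10, compute 4 + 10 = 14, push 14
Push 9
Pop 14 and 9, compute 14 + 9 = 23, push 23
Stack result: 23

23


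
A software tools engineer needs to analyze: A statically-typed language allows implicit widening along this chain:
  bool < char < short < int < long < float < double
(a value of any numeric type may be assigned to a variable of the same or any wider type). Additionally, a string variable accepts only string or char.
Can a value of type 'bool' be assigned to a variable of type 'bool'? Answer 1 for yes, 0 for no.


Target variable type: bool
Source value type: bool
Numeric ranks: bool=0, bool=0
Widening allowed iff rank(source) <= rank(target): 0 <= 0? Yes
Result: 1

1


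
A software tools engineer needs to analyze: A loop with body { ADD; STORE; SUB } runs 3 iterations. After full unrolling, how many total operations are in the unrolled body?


Loop body operations: ADD, STORE, SUB (3 ops per iteration)
Unrolling 3 iterations:
  Iteration 1: ADD, STORE, SUB (3 ops)
  Iteration 2: ADD, STORE, SUB (3 ops)
  Iteration 3: ADD, STORE, SUB (3 ops)
Total: 3 iterations * 3 ops/iter = 9 operations

9


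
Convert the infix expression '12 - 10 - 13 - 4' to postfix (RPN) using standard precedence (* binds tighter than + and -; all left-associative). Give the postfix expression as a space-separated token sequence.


Applying the shunting-yard algorithm:
  Operand 12 -> output
  Push '-' onto operator stack -> op-stack: [-]
  Operand 10 -> output
  See '-' (prec 1); top '-' (prec 1) >= it -> pop '-' to output
  Push '-' onto operator stack -> op-stack: [-]
  Operand 13 -> output
  See '-' (prec 1); top '-' (prec 1) >= it -> pop '-' to output
  Push '-' onto operator stack -> op-stack: [-]
  Operand 4 -> output
  End of input: pop '-' to output
Postfix result: 12 10 - 13 - 4 -

12 10 - 13 - 4 -


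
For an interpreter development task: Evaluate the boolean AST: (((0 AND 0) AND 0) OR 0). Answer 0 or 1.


Step 1: Evaluate inner node
  0 AND 0 = 0
Step 2: Evaluate next node
  0 AND 0 = 0
Step 3: Evaluate root node
  0 OR 0 = 0

0


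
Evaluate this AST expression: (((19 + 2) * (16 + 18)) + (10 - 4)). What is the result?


Expression: (((19 + 2) * (16 + 18)) + (10 - 4))
Evaluating step by step:
  19 + 2 = 21
  16 + 18 = 34
  21 * 34 = 714
  10 - 4 = 6
  714 + 6 = 720
Result: 720

720


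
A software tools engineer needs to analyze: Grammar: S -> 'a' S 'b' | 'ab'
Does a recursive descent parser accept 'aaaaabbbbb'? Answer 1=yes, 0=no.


Grammar accepts strings of the form a^n b^n (n >= 1)
Word: 'aaaaabbbbb'
Counting: 5 a's and 5 b's
Check: 5 == 5? Yes
Derivation (S -> aSb applied 4 time(s), then S -> ab): S => aSb => aaSbb => aaaSbbb => aaaaSbbbb => aaaaabbbbb
Accepted

1


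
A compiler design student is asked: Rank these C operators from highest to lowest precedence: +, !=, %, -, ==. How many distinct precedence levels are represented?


Looking up precedence for each operator:
  + -> precedence 5
  != -> precedence 3
  % -> precedence 6
  - -> precedence 5
  == -> precedence 3
Sorted highest to lowest: %, +, -, !=, ==
Distinct precedence values: [6, 5, 3]
Number of distinct levels: 3

3


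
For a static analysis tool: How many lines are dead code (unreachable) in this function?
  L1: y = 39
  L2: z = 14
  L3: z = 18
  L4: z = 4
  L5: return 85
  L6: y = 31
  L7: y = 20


Analyzing control flow:
  L1: reachable (before return)
  L2: reachable (before return)
  L3: reachable (before return)
  L4: reachable (before return)
  L5: reachable (return statement)
  L6: DEAD (after return at L5)
  L7: DEAD (after return at L5)
Return at L5, total lines = 7
Dead lines: L6 through L7
Count: 2

2


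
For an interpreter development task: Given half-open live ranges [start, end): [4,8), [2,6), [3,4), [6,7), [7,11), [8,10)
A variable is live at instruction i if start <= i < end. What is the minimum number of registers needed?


Live ranges:
  Var0: [4, 8)
  Var1: [2, 6)
  Var2: [3, 4)
  Var3: [6, 7)
  Var4: [7, 11)
  Var5: [8, 10)
Sweep-line events (position, delta, active):
  pos=2 start -> active=1
  pos=3 start -> active=2
  pos=4 end -> active=1
  pos=4 start -> active=2
  pos=6 end -> active=1
  pos=6 start -> active=2
  pos=7 end -> active=1
  pos=7 start -> active=2
  pos=8 end -> active=1
  pos=8 start -> active=2
  pos=10 end -> active=1
  pos=11 end -> active=0
Maximum simultaneous active: 2
Minimum registers needed: 2

2


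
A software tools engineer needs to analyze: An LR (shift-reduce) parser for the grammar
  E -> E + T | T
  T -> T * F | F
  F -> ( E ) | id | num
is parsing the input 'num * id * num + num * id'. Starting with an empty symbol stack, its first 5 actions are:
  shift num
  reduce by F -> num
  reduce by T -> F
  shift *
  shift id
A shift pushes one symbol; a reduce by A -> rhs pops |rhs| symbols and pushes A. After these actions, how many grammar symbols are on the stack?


Tracking the symbol stack through each action:
  Action 1: shift 'num' : push -> stack = [num] (size 1)
  Action 2: reduce by F -> num : pop 1, push F -> stack = [F] (size 1)
  Action 3: reduce by T -> F : pop 1, push T -> stack = [T] (size 1)
  Action 4: shift '*' : push -> stack = [T, *] (size 2)
  Action 5: shift 'id' : push -> stack = [T, *, id] (size 3)
Final stack size: 3

3


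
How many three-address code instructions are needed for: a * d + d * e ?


Expression: a * d + d * e
Generating three-address code (respecting * over +/- precedence):
  Instruction 1: t1 = a * d
  Instruction 2: t2 = d * e
  Instruction 3: t3 = t1 + t2
Total instructions: 3

3


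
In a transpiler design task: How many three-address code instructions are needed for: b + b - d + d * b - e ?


Expression: b + b - d + d * b - e
Generating three-address code (respecting * over +/- precedence):
  Instruction 1: t1 = d * b
  Instruction 2: t2 = b + b
  Instruction 3: t3 = t2 - d
  Instruction 4: t4 = t3 + t1
  Instruction 5: t5 = t4 - e
Total instructions: 5

5


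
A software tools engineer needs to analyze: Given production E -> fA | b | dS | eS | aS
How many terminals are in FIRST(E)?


Production: E -> fA | b | dS | eS | aS
Examining each alternative for leading terminals:
  E -> fA : first terminal = 'f'
  E -> b : first terminal = 'b'
  E -> dS : first terminal = 'd'
  E -> eS : first terminal = 'e'
  E -> aS : first terminal = 'a'
FIRST(E) = {a, b, d, e, f}
Count: 5

5


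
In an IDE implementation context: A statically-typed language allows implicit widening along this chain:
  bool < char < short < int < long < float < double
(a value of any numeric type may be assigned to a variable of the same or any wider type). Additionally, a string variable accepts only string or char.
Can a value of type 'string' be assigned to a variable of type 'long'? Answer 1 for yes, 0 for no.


Target variable type: long
Source value type: string
Rule: string cannot widen to any numeric type
Result: 0

0


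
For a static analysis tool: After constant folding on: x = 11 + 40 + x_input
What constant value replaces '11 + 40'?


Identifying constant sub-expression:
  Original: x = 11 + 40 + x_input
  11 and 40 are both compile-time constants
  Evaluating: 11 + 40 = 51
  After folding: x = 51 + x_input

51


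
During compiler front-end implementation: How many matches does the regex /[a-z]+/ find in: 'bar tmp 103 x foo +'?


Pattern: /[a-z]+/ (identifiers)
Input: 'bar tmp 103 x foo +'
Scanning for matches:
  Match 1: 'bar'
  Match 2: 'tmp'
  Match 3: 'x'
  Match 4: 'foo'
Total matches: 4

4


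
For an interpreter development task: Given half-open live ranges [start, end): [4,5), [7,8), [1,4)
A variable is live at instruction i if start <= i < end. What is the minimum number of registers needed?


Live ranges:
  Var0: [4, 5)
  Var1: [7, 8)
  Var2: [1, 4)
Sweep-line events (position, delta, active):
  pos=1 start -> active=1
  pos=4 end -> active=0
  pos=4 start -> active=1
  pos=5 end -> active=0
  pos=7 start -> active=1
  pos=8 end -> active=0
Maximum simultaneous active: 1
Minimum registers needed: 1

1


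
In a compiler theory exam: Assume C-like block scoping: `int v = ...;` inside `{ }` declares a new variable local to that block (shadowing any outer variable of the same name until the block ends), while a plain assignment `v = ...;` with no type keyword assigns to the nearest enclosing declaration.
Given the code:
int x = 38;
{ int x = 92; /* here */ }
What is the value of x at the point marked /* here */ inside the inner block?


Analyzing scoping rules:
Outer scope: declares x = 38
Inner block: 'int x = 92;' declares a NEW x that shadows the outer one
Inside the block the inner declaration is in scope -> 92
Result: 92

92


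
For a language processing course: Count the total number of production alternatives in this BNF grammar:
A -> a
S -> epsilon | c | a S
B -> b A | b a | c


Counting alternatives per rule:
  A: 1 alternative(s)
  S: 3 alternative(s)
  B: 3 alternative(s)
Sum: 1 + 3 + 3 = 7

7


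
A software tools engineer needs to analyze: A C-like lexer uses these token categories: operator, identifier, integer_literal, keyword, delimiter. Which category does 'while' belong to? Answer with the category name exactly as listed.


Token: 'while'
Checking categories:
  identifier: no
  integer_literal: no
  operator: no
  keyword: YES
  delimiter: no
Category: keyword

keyword


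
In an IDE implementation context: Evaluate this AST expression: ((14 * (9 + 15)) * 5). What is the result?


Expression: ((14 * (9 + 15)) * 5)
Evaluating step by step:
  9 + 15 = 24
  14 * 24 = 336
  336 * 5 = 1680
Result: 1680

1680


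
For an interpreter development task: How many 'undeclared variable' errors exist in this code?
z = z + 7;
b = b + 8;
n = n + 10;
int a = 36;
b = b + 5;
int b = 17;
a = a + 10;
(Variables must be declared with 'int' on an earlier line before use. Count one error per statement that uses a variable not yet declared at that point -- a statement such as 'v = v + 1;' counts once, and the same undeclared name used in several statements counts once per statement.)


Scanning code line by line:
  Line 1: use 'z' -> ERROR (undeclared)
  Line 2: use 'b' -> ERROR (undeclared)
  Line 3: use 'n' -> ERROR (undeclared)
  Line 4: declare 'a' -> declared = ['a']
  Line 5: use 'b' -> ERROR (undeclared)
  Line 6: declare 'b' -> declared = ['a', 'b']
  Line 7: use 'a' -> OK (declared)
Total undeclared variable errors: 4

4


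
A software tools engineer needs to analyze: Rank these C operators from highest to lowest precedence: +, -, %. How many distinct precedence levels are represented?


Looking up precedence for each operator:
  + -> precedence 5
  - -> precedence 5
  % -> precedence 6
Sorted highest to lowest: %, +, -
Distinct precedence values: [6, 5]
Number of distinct levels: 2

2


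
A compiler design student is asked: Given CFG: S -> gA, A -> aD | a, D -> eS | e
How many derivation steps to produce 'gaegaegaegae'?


Grammar: S -> gA, A -> aD | a, D -> eS | e
Deriving 'gaegaegaegae':
Step 1: S -> gA => gA
Step 2: A -> aD => gaD
Step 3: D -> eS => gaeS
Step 4: S -> gA => gaegA
Step 5: A -> aD => gaegaD
Step 6: D -> eS => gaegaeS
Step 7: S -> gA => gaegaegA
Step 8: A -> aD => gaegaegaD
Step 9: D -> eS => gaegaegaeS
Step 10: S -> gA => gaegaegaegA
Step 11: A -> aD => gaegaegaegaD
Step 12: D -> e => gaegaegaegae
Total derivation steps: 12

12


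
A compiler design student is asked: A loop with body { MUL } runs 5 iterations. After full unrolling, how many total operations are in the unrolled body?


Loop body operations: MUL (1 op per iteration)
Unrolling 5 iterations:
  Iteration 1: MUL (1 ops)
  Iteration 2: MUL (1 ops)
  Iteration 3: MUL (1 ops)
  Iteration 4: MUL (1 ops)
  Iteration 5: MUL (1 ops)
Total: 5 iterations * 1 ops/iter = 5 operations

5


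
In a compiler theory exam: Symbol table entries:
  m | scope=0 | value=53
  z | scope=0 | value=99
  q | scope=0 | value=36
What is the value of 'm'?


Searching symbol table for 'm':
  m | scope=0 | value=53 <- MATCH
  z | scope=0 | value=99
  q | scope=0 | value=36
Found 'm' at scope 0 with value 53

53


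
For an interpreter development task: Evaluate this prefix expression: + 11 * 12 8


Parsing prefix expression: + 11 * 12 8
Step 1: Innermost operation '* 12 8'
  12 * 8 = 96
Step 2: Outer operation '+ 11 [96]'
  11 + 96 = 107

107


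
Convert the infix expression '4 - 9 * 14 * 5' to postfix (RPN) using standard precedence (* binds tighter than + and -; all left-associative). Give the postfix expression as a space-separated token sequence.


Applying the shunting-yard algorithm:
  Operand 4 -> output
  Push '-' onto operator stack -> op-stack: [-]
  Operand 9 -> output
  Push '*' onto operator stack -> op-stack: [-, *]
  Operand 14 -> output
  See '*' (prec 2); top '*' (prec 2) >= it -> pop '*' to output
  Push '*' onto operator stack -> op-stack: [-, *]
  Operand 5 -> output
  End of input: pop '*' to output
  End of input: pop '-' to output
Postfix result: 4 9 14 * 5 * -

4 9 14 * 5 * -


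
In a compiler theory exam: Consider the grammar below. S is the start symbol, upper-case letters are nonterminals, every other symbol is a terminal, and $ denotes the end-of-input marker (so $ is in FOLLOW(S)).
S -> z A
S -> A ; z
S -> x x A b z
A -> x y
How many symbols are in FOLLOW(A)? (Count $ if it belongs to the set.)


S is the start symbol and does not occur in any rule body, so FOLLOW(S) = {$}.
Examining every occurrence of A in a rule body:
  S -> z A : A is at the right end -> add FOLLOW(S) = {$}
  S -> A ; z : A is followed by terminal ';' -> add ';'
  S -> x x A b z : A is followed by terminal 'b' -> add 'b'
  A -> x y : A does not occur in the body -> contributes nothing
FOLLOW(A) = {;, b, $}
Count: 3

3


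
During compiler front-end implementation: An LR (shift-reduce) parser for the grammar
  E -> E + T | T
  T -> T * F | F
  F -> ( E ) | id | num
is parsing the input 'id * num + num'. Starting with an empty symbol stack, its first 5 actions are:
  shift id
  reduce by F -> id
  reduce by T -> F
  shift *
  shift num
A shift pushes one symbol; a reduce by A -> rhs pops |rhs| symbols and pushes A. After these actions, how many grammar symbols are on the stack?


Tracking the symbol stack through each action:
  Action 1: shift 'id' : push -> stack = [id] (size 1)
  Action 2: reduce by F -> id : pop 1, push F -> stack = [F] (size 1)
  Action 3: reduce by T -> F : pop 1, push T -> stack = [T] (size 1)
  Action 4: shift '*' : push -> stack = [T, *] (size 2)
  Action 5: shift 'num' : push -> stack = [T, *, num] (size 3)
Final stack size: 3

3


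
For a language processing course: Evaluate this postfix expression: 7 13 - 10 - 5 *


Processing tokens left to right:
Push 7, Push 13
Pop 7 and 13, compute 7 - 13 = -6, push -6
Push 10
Pop -6 and 10, compute -6 - 10 = -16, push -16
Push 5
Pop -16 and 5, compute -16 * 5 = -80, push -80
Stack result: -80

-80


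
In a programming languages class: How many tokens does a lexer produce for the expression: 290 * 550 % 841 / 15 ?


Scanning '290 * 550 % 841 / 15'
Token 1: '290' -> integer_literal
Token 2: '*' -> operator
Token 3: '550' -> integer_literal
Token 4: '%' -> operator
Token 5: '841' -> integer_literal
Token 6: '/' -> operator
Token 7: '15' -> integer_literal
Total tokens: 7

7


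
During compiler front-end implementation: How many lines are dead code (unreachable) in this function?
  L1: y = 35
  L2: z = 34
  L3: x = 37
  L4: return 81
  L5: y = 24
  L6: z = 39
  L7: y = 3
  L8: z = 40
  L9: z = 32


Analyzing control flow:
  L1: reachable (before return)
  L2: reachable (before return)
  L3: reachable (before return)
  L4: reachable (return statement)
  L5: DEAD (after return at L4)
  L6: DEAD (after return at L4)
  L7: DEAD (after return at L4)
  L8: DEAD (after return at L4)
  L9: DEAD (after return at L4)
Return at L4, total lines = 9
Dead lines: L5 through L9
Count: 5

5


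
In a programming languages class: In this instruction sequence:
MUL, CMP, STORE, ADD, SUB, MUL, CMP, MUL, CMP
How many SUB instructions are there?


Scanning instruction sequence for SUB:
  Position 1: MUL
  Position 2: CMP
  Position 3: STORE
  Position 4: ADD
  Position 5: SUB <- MATCH
  Position 6: MUL
  Position 7: CMP
  Position 8: MUL
  Position 9: CMP
Matches at positions: [5]
Total SUB count: 1

1


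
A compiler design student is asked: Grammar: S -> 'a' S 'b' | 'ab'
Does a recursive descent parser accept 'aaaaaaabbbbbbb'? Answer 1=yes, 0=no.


Grammar accepts strings of the form a^n b^n (n >= 1)
Word: 'aaaaaaabbbbbbb'
Counting: 7 a's and 7 b's
Check: 7 == 7? Yes
Derivation (S -> aSb applied 6 time(s), then S -> ab): S => aSb => aaSbb => aaaSbbb => aaaaSbbbb => aaaaaSbbbbb => aaaaaaSbbbbbb => aaaaaaabbbbbbb
Accepted

1


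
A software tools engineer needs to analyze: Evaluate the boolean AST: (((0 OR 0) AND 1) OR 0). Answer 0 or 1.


Step 1: Evaluate inner node
  0 OR 0 = 0
Step 2: Evaluate next node
  0 AND 1 = 0
Step 3: Evaluate root node
  0 OR 0 = 0

0


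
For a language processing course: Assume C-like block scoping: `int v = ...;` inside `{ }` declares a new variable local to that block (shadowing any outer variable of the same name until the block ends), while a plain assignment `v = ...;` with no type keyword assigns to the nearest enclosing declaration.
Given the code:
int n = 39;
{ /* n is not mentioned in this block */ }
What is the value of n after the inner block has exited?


Analyzing scoping rules:
Outer scope: declares n = 39
Inner block: n is neither redeclared nor assigned -> unchanged
After the block -> 39
Result: 39

39


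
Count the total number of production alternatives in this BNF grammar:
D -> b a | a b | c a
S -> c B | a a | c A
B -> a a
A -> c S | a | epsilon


Counting alternatives per rule:
  D: 3 alternative(s)
  S: 3 alternative(s)
  B: 1 alternative(s)
  A: 3 alternative(s)
Sum: 3 + 3 + 1 + 3 = 10

10


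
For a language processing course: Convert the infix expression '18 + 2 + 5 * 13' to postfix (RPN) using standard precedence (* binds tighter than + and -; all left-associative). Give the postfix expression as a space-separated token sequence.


Applying the shunting-yard algorithm:
  Operand 18 -> output
  Push '+' onto operator stack -> op-stack: [+]
  Operand 2 -> output
  See '+' (prec 1); top '+' (prec 1) >= it -> pop '+' to output
  Push '+' onto operator stack -> op-stack: [+]
  Operand 5 -> output
  Push '*' onto operator stack -> op-stack: [+, *]
  Operand 13 -> output
  End of input: pop '*' to output
  End of input: pop '+' to output
Postfix result: 18 2 + 5 13 * +

18 2 + 5 13 * +


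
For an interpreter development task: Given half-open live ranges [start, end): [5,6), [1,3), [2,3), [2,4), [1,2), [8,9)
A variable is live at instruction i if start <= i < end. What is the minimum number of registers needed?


Live ranges:
  Var0: [5, 6)
  Var1: [1, 3)
  Var2: [2, 3)
  Var3: [2, 4)
  Var4: [1, 2)
  Var5: [8, 9)
Sweep-line events (position, delta, active):
  pos=1 start -> active=1
  pos=1 start -> active=2
  pos=2 end -> active=1
  pos=2 start -> active=2
  pos=2 start -> active=3
  pos=3 end -> active=2
  pos=3 end -> active=1
  pos=4 end -> active=0
  pos=5 start -> active=1
  pos=6 end -> active=0
  pos=8 start -> active=1
  pos=9 end -> active=0
Maximum simultaneous active: 3
Minimum registers needed: 3

3


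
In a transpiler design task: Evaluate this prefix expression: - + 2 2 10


Parsing prefix expression: - + 2 2 10
Step 1: Innermost operation '+ 2 2'
  2 + 2 = 4
Step 2: Outer operation '- [4] 10'
  4 - 10 = -6

-6


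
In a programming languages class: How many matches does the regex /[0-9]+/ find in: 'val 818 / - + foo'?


Pattern: /[0-9]+/ (int literals)
Input: 'val 818 / - + foo'
Scanning for matches:
  Match 1: '818'
Total matches: 1

1


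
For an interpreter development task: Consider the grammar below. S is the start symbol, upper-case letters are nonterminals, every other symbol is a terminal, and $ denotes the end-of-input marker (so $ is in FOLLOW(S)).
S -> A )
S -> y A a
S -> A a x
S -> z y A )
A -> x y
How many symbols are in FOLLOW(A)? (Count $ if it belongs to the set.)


S is the start symbol and does not occur in any rule body, so FOLLOW(S) = {$}.
Examining every occurrence of A in a rule body:
  S -> A ) : A is followed by terminal ')' -> add ')'
  S -> y A a : A is followed by terminal 'a' -> add 'a'
  S -> A a x : A is followed by terminal 'a' -> add 'a' (already in the set)
  S -> z y A ) : A is followed by terminal ')' -> add ')' (already in the set)
  A -> x y : A does not occur in the body -> contributes nothing
FOLLOW(A) = {), a}
Count: 2

2


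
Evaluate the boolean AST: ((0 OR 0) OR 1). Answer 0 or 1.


Step 1: Evaluate inner node
  0 OR 0 = 0
Step 2: Evaluate root node
  0 OR 1 = 1

1


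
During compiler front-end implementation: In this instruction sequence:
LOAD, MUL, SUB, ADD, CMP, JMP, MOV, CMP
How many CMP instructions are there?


Scanning instruction sequence for CMP:
  Position 1: LOAD
  Position 2: MUL
  Position 3: SUB
  Position 4: ADD
  Position 5: CMP <- MATCH
  Position 6: JMP
  Position 7: MOV
  Position 8: CMP <- MATCH
Matches at positions: [5, 8]
Total CMP count: 2

2


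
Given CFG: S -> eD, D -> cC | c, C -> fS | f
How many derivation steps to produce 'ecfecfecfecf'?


Grammar: S -> eD, D -> cC | c, C -> fS | f
Deriving 'ecfecfecfecf':
Step 1: S -> eD => eD
Step 2: D -> cC => ecC
Step 3: C -> fS => ecfS
Step 4: S -> eD => ecfeD
Step 5: D -> cC => ecfecC
Step 6: C -> fS => ecfecfS
Step 7: S -> eD => ecfecfeD
Step 8: D -> cC => ecfecfecC
Step 9: C -> fS => ecfecfecfS
Step 10: S -> eD => ecfecfecfeD
Step 11: D -> cC => ecfecfecfecC
Step 12: C -> f => ecfecfecfecf
Total derivation steps: 12

12


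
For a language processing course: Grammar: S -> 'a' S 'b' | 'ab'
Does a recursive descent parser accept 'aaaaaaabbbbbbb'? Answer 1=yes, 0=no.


Grammar accepts strings of the form a^n b^n (n >= 1)
Word: 'aaaaaaabbbbbbb'
Counting: 7 a's and 7 b's
Check: 7 == 7? Yes
Derivation (S -> aSb applied 6 time(s), then S -> ab): S => aSb => aaSbb => aaaSbbb => aaaaSbbbb => aaaaaSbbbbb => aaaaaaSbbbbbb => aaaaaaabbbbbbb
Accepted

1


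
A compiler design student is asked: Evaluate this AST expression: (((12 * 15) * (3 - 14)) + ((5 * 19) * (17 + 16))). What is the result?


Expression: (((12 * 15) * (3 - 14)) + ((5 * 19) * (17 + 16)))
Evaluating step by step:
  12 * 15 = 180
  3 - 14 = -11
  180 * -11 = -1980
  5 * 19 = 95
  17 + 16 = 33
  95 * 33 = 3135
  -1980 + 3135 = 1155
Result: 1155

1155


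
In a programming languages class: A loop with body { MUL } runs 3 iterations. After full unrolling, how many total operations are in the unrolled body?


Loop body operations: MUL (1 op per iteration)
Unrolling 3 iterations:
  Iteration 1: MUL (1 ops)
  Iteration 2: MUL (1 ops)
  Iteration 3: MUL (1 ops)
Total: 3 iterations * 1 ops/iter = 3 operations

3


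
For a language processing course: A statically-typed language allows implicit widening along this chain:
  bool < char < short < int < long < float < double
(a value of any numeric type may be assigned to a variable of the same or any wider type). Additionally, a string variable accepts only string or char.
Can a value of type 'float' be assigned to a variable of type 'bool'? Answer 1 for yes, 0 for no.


Target variable type: bool
Source value type: float
Numeric ranks: float=5, bool=0
Widening allowed iff rank(source) <= rank(target): 5 <= 0? No
Result: 0

0


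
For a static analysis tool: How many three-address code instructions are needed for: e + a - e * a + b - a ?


Expression: e + a - e * a + b - a
Generating three-address code (respecting * over +/- precedence):
  Instruction 1: t1 = e * a
  Instruction 2: t2 = e + a
  Instruction 3: t3 = t2 - t1
  Instruction 4: t4 = t3 + b
  Instruction 5: t5 = t4 - a
Total instructions: 5

5


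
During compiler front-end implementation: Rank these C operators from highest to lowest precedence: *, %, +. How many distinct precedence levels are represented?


Looking up precedence for each operator:
  * -> precedence 6
  % -> precedence 6
  + -> precedence 5
Sorted highest to lowest: *, %, +
Distinct precedence values: [6, 5]
Number of distinct levels: 2

2


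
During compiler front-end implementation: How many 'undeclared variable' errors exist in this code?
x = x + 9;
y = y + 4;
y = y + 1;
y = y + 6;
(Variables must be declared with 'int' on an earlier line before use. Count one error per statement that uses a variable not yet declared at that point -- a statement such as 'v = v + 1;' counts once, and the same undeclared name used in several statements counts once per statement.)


Scanning code line by line:
  Line 1: use 'x' -> ERROR (undeclared)
  Line 2: use 'y' -> ERROR (undeclared)
  Line 3: use 'y' -> ERROR (undeclared)
  Line 4: use 'y' -> ERROR (undeclared)
Total undeclared variable errors: 4

4


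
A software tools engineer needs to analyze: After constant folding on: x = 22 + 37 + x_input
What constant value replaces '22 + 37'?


Identifying constant sub-expression:
  Original: x = 22 + 37 + x_input
  22 and 37 are both compile-time constants
  Evaluating: 22 + 37 = 59
  After folding: x = 59 + x_input

59


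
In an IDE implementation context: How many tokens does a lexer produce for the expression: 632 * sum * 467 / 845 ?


Scanning '632 * sum * 467 / 845'
Token 1: '632' -> integer_literal
Token 2: '*' -> operator
Token 3: 'sum' -> identifier
Token 4: '*' -> operator
Token 5: '467' -> integer_literal
Token 6: '/' -> operator
Token 7: '845' -> integer_literal
Total tokens: 7

7


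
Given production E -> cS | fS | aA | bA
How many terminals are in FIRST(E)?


Production: E -> cS | fS | aA | bA
Examining each alternative for leading terminals:
  E -> cS : first terminal = 'c'
  E -> fS : first terminal = 'f'
  E -> aA : first terminal = 'a'
  E -> bA : first terminal = 'b'
FIRST(E) = {a, b, c, f}
Count: 4

4


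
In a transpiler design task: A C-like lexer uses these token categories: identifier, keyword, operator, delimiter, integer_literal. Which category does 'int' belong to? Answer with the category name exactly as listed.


Token: 'int'
Checking categories:
  identifier: no
  integer_literal: no
  operator: no
  keyword: YES
  delimiter: no
Category: keyword

keyword


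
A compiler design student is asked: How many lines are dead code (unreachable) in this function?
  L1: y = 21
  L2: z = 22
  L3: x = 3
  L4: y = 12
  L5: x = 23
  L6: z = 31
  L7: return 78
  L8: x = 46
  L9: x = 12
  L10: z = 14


Analyzing control flow:
  L1: reachable (before return)
  L2: reachable (before return)
  L3: reachable (before return)
  L4: reachable (before return)
  L5: reachable (before return)
  L6: reachable (before return)
  L7: reachable (return statement)
  L8: DEAD (after return at L7)
  L9: DEAD (after return at L7)
  L10: DEAD (after return at L7)
Return at L7, total lines = 10
Dead lines: L8 through L10
Count: 3

3


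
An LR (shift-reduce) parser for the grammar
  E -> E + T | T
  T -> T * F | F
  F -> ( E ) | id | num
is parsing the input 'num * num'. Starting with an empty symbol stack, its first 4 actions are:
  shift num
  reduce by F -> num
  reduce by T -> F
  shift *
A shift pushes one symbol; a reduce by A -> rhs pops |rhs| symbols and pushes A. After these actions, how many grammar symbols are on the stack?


Tracking the symbol stack through each action:
  Action 1: shift 'num' : push -> stack = [num] (size 1)
  Action 2: reduce by F -> num : pop 1, push F -> stack = [F] (size 1)
  Action 3: reduce by T -> F : pop 1, push T -> stack = [T] (size 1)
  Action 4: shift '*' : push -> stack = [T, *] (size 2)
Final stack size: 2

2


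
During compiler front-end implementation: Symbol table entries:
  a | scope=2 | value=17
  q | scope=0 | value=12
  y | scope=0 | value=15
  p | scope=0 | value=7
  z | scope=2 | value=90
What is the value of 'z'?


Searching symbol table for 'z':
  a | scope=2 | value=17
  q | scope=0 | value=12
  y | scope=0 | value=15
  p | scope=0 | value=7
  z | scope=2 | value=90 <- MATCH
Found 'z' at scope 2 with value 90

90


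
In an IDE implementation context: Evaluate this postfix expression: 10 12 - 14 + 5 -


Processing tokens left to right:
Push 10, Push 12
Pop 10 and 12, compute 10 - 12 = -2, push -2
Push 14
Pop -2 and 14, compute -2 + 14 = 12, push 12
Push 5
Pop 12 and 5, compute 12 - 5 = 7, push 7
Stack result: 7

7


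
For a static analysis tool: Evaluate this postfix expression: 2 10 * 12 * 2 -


Processing tokens left to right:
Push 2, Push 10
Pop 2 and 10, compute 2 * 10 = 20, push 20
Push 12
Pop 20 and 12, compute 20 * 12 = 240, push 240
Push 2
Pop 240 and 2, compute 240 - 2 = 238, push 238
Stack result: 238

238


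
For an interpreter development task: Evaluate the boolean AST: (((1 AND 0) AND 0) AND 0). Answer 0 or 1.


Step 1: Evaluate inner node
  1 AND 0 = 0
Step 2: Evaluate next node
  0 AND 0 = 0
Step 3: Evaluate root node
  0 AND 0 = 0

0


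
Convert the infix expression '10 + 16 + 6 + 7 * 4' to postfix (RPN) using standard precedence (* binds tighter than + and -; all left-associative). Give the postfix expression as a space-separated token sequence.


Applying the shunting-yard algorithm:
  Operand 10 -> output
  Push '+' onto operator stack -> op-stack: [+]
  Operand 16 -> output
  See '+' (prec 1); top '+' (prec 1) >= it -> pop '+' to output
  Push '+' onto operator stack -> op-stack: [+]
  Operand 6 -> output
  See '+' (prec 1); top '+' (prec 1) >= it -> pop '+' to output
  Push '+' onto operator stack -> op-stack: [+]
  Operand 7 -> output
  Push '*' onto operator stack -> op-stack: [+, *]
  Operand 4 -> output
  End of input: pop '*' to output
  End of input: pop '+' to output
Postfix result: 10 16 + 6 + 7 4 * +

10 16 + 6 + 7 4 * +


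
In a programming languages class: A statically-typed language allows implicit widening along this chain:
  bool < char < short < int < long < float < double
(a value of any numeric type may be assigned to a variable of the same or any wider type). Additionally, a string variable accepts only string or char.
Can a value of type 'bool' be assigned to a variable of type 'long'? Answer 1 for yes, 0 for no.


Target variable type: long
Source value type: bool
Numeric ranks: bool=0, long=4
Widening allowed iff rank(source) <= rank(target): 0 <= 4? Yes
Result: 1

1


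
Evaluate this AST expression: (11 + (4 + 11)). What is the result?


Expression: (11 + (4 + 11))
Evaluating step by step:
  4 + 11 = 15
  11 + 15 = 26
Result: 26

26


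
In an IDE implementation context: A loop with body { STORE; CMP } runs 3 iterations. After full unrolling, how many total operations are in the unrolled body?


Loop body operations: STORE, CMP (2 ops per iteration)
Unrolling 3 iterations:
  Iteration 1: STORE, CMP (2 ops)
  Iteration 2: STORE, CMP (2 ops)
  Iteration 3: STORE, CMP (2 ops)
Total: 3 iterations * 2 ops/iter = 6 operations

6


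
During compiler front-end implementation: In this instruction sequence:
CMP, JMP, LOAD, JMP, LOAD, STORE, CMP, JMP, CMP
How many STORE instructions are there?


Scanning instruction sequence for STORE:
  Position 1: CMP
  Position 2: JMP
  Position 3: LOAD
  Position 4: JMP
  Position 5: LOAD
  Position 6: STORE <- MATCH
  Position 7: CMP
  Position 8: JMP
  Position 9: CMP
Matches at positions: [6]
Total STORE count: 1

1


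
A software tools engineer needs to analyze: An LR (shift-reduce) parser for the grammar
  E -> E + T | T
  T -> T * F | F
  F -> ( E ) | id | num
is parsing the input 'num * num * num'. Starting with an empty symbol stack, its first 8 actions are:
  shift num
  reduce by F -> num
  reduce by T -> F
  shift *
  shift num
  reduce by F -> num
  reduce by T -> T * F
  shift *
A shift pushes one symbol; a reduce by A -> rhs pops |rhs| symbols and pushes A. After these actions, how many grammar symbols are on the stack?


Tracking the symbol stack through each action:
  Action 1: shift 'num' : push -> stack = [num] (size 1)
  Action 2: reduce by F -> num : pop 1, push F -> stack = [F] (size 1)
  Action 3: reduce by T -> F : pop 1, push T -> stack = [T] (size 1)
  Action 4: shift '*' : push -> stack = [T, *] (size 2)
  Action 5: shift 'num' : push -> stack = [T, *, num] (size 3)
  Action 6: reduce by F -> num : pop 1, push F -> stack = [T, *, F] (size 3)
  Action 7: reduce by T -> T * F : pop 3, push T -> stack = [T] (size 1)
  Action 8: shift '*' : push -> stack = [T, *] (size 2)
Final stack size: 2

2


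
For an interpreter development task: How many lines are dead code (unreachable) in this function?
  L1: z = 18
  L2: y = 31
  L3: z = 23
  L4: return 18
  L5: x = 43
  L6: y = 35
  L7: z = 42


Analyzing control flow:
  L1: reachable (before return)
  L2: reachable (before return)
  L3: reachable (before return)
  L4: reachable (return statement)
  L5: DEAD (after return at L4)
  L6: DEAD (after return at L4)
  L7: DEAD (after return at L4)
Return at L4, total lines = 7
Dead lines: L5 through L7
Count: 3

3


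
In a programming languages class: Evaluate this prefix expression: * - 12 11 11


Parsing prefix expression: * - 12 11 11
Step 1: Innermost operation '- 12 11'
  12 - 11 = 1
Step 2: Outer operation '* [1] 11'
  1 * 11 = 11

11


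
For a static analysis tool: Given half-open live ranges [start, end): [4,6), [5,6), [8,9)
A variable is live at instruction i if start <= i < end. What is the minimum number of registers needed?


Live ranges:
  Var0: [4, 6)
  Var1: [5, 6)
  Var2: [8, 9)
Sweep-line events (position, delta, active):
  pos=4 start -> active=1
  pos=5 start -> active=2
  pos=6 end -> active=1
  pos=6 end -> active=0
  pos=8 start -> active=1
  pos=9 end -> active=0
Maximum simultaneous active: 2
Minimum registers needed: 2

2


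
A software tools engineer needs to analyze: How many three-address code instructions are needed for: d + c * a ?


Expression: d + c * a
Generating three-address code (respecting * over +/- precedence):
  Instruction 1: t1 = c * a
  Instruction 2: t2 = d + t1
Total instructions: 2

2


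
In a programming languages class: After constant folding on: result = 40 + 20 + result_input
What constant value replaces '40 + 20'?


Identifying constant sub-expression:
  Original: result = 40 + 20 + result_input
  40 and 20 are both compile-time constants
  Evaluating: 40 + 20 = 60
  After folding: result = 60 + result_input

60


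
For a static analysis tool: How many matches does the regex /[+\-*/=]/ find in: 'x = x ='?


Pattern: /[+\-*/=]/ (operators)
Input: 'x = x ='
Scanning for matches:
  Match 1: '='
  Match 2: '='
Total matches: 2

2


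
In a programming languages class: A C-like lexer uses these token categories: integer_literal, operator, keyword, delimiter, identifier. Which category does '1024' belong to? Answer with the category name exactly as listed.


Token: '1024'
Checking categories:
  identifier: no
  integer_literal: YES
  operator: no
  keyword: no
  delimiter: no
Category: integer_literal

integer_literal


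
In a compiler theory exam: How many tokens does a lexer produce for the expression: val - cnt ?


Scanning 'val - cnt'
Token 1: 'val' -> identifier
Token 2: '-' -> operator
Token 3: 'cnt' -> identifier
Total tokens: 3

3


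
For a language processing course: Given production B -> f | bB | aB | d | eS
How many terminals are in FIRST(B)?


Production: B -> f | bB | aB | d | eS
Examining each alternative for leading terminals:
  B -> f : first terminal = 'f'
  B -> bB : first terminal = 'b'
  B -> aB : first terminal = 'a'
  B -> d : first terminal = 'd'
  B -> eS : first terminal = 'e'
FIRST(B) = {a, b, d, e, f}
Count: 5

5


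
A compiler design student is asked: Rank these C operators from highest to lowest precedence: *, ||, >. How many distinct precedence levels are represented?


Looking up precedence for each operator:
  * -> precedence 6
  || -> precedence 1
  > -> precedence 4
Sorted highest to lowest: *, >, ||
Distinct precedence values: [6, 4, 1]
Number of distinct levels: 3

3


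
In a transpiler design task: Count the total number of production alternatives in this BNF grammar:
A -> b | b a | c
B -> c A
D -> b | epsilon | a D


Counting alternatives per rule:
  A: 3 alternative(s)
  B: 1 alternative(s)
  D: 3 alternative(s)
Sum: 3 + 1 + 3 = 7

7


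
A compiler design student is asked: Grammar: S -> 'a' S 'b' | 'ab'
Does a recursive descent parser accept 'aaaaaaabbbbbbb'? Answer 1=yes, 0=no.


Grammar accepts strings of the form a^n b^n (n >= 1)
Word: 'aaaaaaabbbbbbb'
Counting: 7 a's and 7 b's
Check: 7 == 7? Yes
Derivation (S -> aSb applied 6 time(s), then S -> ab): S => aSb => aaSbb => aaaSbbb => aaaaSbbbb => aaaaaSbbbbb => aaaaaaSbbbbbb => aaaaaaabbbbbbb
Accepted

1


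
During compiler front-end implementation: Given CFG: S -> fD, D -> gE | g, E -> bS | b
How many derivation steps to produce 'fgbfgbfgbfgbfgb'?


Grammar: S -> fD, D -> gE | g, E -> bS | b
Deriving 'fgbfgbfgbfgbfgb':
Step 1: S -> fD => fD
Step 2: D -> gE => fgE
Step 3: E -> bS => fgbS
Step 4: S -> fD => fgbfD
Step 5: D -> gE => fgbfgE
Step 6: E -> bS => fgbfgbS
Step 7: S -> fD => fgbfgbfD
Step 8: D -> gE => fgbfgbfgE
Step 9: E -> bS => fgbfgbfgbS
Step 10: S -> fD => fgbfgbfgbfD
Step 11: D -> gE => fgbfgbfgbfgE
Step 12: E -> bS => fgbfgbfgbfgbS
Step 13: S -> fD => fgbfgbfgbfgbfD
Step 14: D -> gE => fgbfgbfgbfgbfgE
Step 15: E -> b => fgbfgbfgbfgbfgb
Total derivation steps: 15

15
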